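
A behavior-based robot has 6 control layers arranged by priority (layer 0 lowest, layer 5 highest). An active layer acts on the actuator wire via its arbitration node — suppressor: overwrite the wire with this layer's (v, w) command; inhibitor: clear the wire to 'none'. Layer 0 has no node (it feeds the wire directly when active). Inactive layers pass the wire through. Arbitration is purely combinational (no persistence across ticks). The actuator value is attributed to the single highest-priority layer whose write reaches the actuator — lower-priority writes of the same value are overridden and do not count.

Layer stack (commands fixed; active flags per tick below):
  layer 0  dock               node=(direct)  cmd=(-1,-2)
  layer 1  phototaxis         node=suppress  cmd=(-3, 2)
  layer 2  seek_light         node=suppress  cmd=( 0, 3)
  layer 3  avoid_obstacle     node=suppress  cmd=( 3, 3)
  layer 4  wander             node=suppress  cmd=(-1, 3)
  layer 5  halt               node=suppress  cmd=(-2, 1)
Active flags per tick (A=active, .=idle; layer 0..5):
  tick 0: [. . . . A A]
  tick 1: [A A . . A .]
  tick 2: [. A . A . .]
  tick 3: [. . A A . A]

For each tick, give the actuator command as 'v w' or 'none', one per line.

tick 0:
  layer 0 (dock) idle — none
  layer 1 (phototaxis) idle — unchanged: none
  layer 2 (seek_light) idle — unchanged: none
  layer 3 (avoid_obstacle) idle — unchanged: none
  layer 4 (wander) active — suppresses: (-1, 3)
  layer 5 (halt) active — suppresses: (-2, 1)
  → actuator (-2, 1)
tick 1:
  layer 0 (dock) active — direct: (-1, -2)
  layer 1 (phototaxis) active — suppresses: (-3, 2)
  layer 2 (seek_light) idle — unchanged: (-3, 2)
  layer 3 (avoid_obstacle) idle — unchanged: (-3, 2)
  layer 4 (wander) active — suppresses: (-1, 3)
  layer 5 (halt) idle — unchanged: (-1, 3)
  → actuator (-1, 3)
tick 2:
  layer 0 (dock) idle — none
  layer 1 (phototaxis) active — suppresses: (-3, 2)
  layer 2 (seek_light) idle — unchanged: (-3, 2)
  layer 3 (avoid_obstacle) active — suppresses: (3, 3)
  layer 4 (wander) idle — unchanged: (3, 3)
  layer 5 (halt) idle — unchanged: (3, 3)
  → actuator (3, 3)
tick 3:
  layer 0 (dock) idle — none
  layer 1 (phototaxis) idle — unchanged: none
  layer 2 (seek_light) active — suppresses: (0, 3)
  layer 3 (avoid_obstacle) active — suppresses: (3, 3)
  layer 4 (wander) idle — unchanged: (3, 3)
  layer 5 (halt) active — suppresses: (-2, 1)
  → actuator (-2, 1)

-2 1
-1 3
3 3
-2 1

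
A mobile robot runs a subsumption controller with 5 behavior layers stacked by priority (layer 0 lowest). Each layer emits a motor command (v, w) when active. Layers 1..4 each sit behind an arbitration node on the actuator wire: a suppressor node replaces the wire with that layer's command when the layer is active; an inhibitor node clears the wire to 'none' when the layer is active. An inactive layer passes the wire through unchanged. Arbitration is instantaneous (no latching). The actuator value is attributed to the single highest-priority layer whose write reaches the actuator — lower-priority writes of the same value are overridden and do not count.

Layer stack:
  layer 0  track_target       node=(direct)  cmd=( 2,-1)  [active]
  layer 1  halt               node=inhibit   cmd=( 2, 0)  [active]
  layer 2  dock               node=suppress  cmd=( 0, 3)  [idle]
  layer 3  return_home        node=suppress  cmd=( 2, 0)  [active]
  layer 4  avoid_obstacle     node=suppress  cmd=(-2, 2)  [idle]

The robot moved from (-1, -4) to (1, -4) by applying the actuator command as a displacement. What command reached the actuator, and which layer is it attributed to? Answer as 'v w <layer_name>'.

displacement = (1, -4) − (-1, -4) = (2, 0)
[0] track_target on; wire := (2, -1)
[1] halt on (inhibit); wire := none
[2] dock off; pass none
[3] return_home on (suppress); wire := (2, 0)
[4] avoid_obstacle off; pass (2, 0)
output (2, 0) — from layer 3 (return_home)

2 0 return_home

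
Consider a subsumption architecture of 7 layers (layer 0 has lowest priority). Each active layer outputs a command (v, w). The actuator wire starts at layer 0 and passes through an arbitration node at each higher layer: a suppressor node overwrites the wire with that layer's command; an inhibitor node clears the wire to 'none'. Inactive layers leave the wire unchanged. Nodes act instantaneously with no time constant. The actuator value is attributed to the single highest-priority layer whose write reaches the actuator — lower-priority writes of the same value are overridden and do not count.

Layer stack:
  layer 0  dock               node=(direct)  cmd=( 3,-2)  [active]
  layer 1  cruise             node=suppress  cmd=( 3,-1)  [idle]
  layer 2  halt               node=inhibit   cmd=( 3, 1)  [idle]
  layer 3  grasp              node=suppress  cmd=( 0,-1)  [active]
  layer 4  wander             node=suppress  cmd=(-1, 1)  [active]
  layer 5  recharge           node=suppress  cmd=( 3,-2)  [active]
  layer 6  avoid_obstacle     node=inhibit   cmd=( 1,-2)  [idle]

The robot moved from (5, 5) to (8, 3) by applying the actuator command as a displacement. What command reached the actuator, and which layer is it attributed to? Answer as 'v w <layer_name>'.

3 -2 recharge

displacement = (8, 3) − (5, 5) = (3, -2)
L0 dock: active, feeds wire = (3, -2)
L1 cruise: idle → wire stays (3, -2)
L2 halt: idle → wire stays (3, -2)
L3 grasp: active, suppressor → wire = (0, -1)
L4 wander: active, suppressor → wire = (-1, 1)
L5 recharge: active, suppressor → wire = (3, -2)
L6 avoid_obstacle: idle → wire stays (3, -2)
actuator = (3, -2) — from layer 5 (recharge)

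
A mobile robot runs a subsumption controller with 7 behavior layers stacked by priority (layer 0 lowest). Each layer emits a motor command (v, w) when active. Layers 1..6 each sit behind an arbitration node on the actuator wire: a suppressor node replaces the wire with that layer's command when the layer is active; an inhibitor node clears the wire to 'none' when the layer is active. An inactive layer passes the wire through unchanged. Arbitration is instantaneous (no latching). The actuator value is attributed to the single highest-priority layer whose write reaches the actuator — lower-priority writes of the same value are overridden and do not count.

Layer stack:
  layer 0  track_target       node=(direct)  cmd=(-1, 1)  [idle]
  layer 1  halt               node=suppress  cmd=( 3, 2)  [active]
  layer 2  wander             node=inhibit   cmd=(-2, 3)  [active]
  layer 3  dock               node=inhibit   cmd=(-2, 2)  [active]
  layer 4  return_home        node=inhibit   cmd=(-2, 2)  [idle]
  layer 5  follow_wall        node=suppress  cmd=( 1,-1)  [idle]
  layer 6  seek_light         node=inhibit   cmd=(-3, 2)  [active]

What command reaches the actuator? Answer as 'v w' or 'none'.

layer 0 (track_target) idle — none
layer 1 (halt) active — suppresses: (3, 2)
layer 2 (wander) active — inhibits: none
layer 3 (dock) active — inhibits: none
layer 4 (return_home) idle — unchanged: none
layer 5 (follow_wall) idle — unchanged: none
layer 6 (seek_light) active — inhibits: none
→ actuator none

none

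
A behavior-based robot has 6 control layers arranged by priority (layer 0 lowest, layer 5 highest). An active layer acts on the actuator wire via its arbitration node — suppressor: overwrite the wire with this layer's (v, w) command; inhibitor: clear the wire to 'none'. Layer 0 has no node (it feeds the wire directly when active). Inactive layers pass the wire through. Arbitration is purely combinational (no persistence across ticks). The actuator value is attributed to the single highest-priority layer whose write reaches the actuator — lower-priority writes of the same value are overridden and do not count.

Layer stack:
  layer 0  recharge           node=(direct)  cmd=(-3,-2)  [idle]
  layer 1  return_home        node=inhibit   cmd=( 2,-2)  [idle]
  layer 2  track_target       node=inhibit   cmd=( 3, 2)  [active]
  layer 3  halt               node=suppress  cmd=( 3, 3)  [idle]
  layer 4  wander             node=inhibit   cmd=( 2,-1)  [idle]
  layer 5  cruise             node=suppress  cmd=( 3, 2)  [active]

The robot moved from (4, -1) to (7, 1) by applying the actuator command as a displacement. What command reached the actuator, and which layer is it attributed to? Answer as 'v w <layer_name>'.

3 2 cruise

displacement = (7, 1) − (4, -1) = (3, 2)
L0 recharge: idle → wire = none
L1 return_home: idle → wire stays none
L2 track_target: active, inhibitor → wire = none
L3 halt: idle → wire stays none
L4 wander: idle → wire stays none
L5 cruise: active, suppressor → wire = (3, 2)
actuator = (3, 2) — from layer 5 (cruise)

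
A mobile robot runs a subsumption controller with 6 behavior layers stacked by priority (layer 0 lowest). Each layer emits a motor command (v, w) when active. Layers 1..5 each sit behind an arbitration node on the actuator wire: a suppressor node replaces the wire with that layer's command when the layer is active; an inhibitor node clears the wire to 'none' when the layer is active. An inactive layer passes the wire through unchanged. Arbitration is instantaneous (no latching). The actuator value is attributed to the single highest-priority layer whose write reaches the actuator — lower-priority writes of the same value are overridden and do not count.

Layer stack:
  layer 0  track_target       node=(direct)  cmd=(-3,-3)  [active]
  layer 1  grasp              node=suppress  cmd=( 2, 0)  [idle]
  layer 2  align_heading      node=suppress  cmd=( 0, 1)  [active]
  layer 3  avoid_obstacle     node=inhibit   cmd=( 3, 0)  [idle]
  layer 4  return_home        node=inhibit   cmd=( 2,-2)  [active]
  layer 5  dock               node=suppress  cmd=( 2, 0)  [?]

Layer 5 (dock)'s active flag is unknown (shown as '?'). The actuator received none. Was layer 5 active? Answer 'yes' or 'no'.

If layer 5 is active=yes:
  actuator would be (2, 0)
If layer 5 is active=no:
  actuator would be none
Observed none, so layer 5 was idle.

no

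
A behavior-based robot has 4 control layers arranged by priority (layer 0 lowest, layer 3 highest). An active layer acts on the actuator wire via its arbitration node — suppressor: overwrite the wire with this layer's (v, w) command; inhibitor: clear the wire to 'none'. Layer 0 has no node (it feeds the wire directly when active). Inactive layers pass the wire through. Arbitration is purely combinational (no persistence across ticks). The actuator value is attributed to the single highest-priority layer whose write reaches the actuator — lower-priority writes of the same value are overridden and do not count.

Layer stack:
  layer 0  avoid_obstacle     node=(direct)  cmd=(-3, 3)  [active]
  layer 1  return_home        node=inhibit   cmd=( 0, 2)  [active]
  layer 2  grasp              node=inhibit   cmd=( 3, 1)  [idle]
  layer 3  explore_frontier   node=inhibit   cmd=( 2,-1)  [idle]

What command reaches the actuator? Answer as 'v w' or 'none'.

[0] avoid_obstacle on; wire := (-3, 3)
[1] return_home on (inhibit); wire := none
[2] grasp off; pass none
[3] explore_frontier off; pass none
output none

none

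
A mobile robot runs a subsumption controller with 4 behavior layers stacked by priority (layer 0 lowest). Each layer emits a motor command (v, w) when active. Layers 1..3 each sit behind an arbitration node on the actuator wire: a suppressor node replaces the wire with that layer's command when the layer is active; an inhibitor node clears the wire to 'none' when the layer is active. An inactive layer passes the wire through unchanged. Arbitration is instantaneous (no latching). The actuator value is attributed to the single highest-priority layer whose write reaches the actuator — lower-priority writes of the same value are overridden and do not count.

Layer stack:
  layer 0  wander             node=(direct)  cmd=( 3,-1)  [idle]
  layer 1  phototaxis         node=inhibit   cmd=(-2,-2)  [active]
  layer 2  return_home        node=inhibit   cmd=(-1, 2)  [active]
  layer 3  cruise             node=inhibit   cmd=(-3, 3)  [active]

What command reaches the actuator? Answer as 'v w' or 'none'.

none

layer 0 (wander) idle — none
layer 1 (phototaxis) active — inhibits: none
layer 2 (return_home) active — inhibits: none
layer 3 (cruise) active — inhibits: none
→ actuator none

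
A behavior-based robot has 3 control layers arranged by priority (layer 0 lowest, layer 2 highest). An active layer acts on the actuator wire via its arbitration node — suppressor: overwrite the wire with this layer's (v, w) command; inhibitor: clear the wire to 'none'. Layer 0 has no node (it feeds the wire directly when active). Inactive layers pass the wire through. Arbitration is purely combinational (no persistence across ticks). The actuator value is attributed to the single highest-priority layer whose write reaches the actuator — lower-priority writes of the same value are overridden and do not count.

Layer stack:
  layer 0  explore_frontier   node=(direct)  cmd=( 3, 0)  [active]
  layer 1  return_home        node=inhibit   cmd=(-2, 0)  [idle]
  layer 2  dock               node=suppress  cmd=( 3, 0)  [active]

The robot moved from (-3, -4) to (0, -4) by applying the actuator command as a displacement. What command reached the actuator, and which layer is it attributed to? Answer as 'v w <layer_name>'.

3 0 dock

displacement = (0, -4) − (-3, -4) = (3, 0)
[0] explore_frontier on; wire := (3, 0)
[1] return_home off; pass (3, 0)
[2] dock on (suppress); wire := (3, 0)
output (3, 0) — from layer 2 (dock)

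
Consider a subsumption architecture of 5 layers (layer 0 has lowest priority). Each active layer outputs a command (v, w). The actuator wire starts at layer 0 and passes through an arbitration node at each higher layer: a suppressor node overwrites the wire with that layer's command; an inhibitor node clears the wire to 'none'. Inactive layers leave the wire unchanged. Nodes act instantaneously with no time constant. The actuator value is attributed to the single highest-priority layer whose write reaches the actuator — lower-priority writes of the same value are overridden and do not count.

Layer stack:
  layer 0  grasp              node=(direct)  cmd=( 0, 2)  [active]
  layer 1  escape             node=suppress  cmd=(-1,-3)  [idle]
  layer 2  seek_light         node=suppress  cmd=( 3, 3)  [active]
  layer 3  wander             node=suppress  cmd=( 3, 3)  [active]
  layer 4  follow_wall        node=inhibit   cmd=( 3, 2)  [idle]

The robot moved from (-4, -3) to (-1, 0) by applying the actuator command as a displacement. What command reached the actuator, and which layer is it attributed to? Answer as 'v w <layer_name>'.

displacement = (-1, 0) − (-4, -3) = (3, 3)
[0] grasp on; wire := (0, 2)
[1] escape off; pass (0, 2)
[2] seek_light on (suppress); wire := (3, 3)
[3] wander on (suppress); wire := (3, 3)
[4] follow_wall off; pass (3, 3)
output (3, 3) — from layer 3 (wander)

3 3 wander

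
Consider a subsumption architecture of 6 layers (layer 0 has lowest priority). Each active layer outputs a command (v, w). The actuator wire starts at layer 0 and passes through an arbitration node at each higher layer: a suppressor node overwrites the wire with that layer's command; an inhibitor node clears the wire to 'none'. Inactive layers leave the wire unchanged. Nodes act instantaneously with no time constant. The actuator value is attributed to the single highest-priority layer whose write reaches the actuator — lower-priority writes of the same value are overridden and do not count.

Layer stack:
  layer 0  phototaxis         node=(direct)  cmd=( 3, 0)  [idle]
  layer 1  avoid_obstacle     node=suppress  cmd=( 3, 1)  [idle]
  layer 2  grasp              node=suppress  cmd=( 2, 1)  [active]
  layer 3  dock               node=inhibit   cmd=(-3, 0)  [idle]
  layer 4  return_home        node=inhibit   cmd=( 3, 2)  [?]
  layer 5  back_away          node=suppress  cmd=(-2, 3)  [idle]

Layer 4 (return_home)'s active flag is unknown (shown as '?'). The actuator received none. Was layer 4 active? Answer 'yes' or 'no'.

If layer 4 is active=yes:
  actuator would be none
If layer 4 is active=no:
  actuator would be (2, 1)
Observed none, so layer 4 was active.

yes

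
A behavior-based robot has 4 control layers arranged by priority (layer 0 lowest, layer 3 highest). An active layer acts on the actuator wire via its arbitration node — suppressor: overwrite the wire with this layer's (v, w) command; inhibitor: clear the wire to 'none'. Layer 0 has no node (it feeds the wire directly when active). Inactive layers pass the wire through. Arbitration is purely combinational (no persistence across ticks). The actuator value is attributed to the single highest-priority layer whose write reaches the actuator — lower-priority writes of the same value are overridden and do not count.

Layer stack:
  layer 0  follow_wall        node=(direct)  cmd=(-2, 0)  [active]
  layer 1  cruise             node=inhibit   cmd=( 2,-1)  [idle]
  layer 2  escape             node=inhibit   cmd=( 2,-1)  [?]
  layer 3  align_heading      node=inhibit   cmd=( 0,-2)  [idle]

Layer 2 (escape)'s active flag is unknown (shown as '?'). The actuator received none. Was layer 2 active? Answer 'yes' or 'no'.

If layer 2 is active=yes:
  actuator would be none
If layer 2 is active=no:
  actuator would be (-2, 0)
Observed none, so layer 2 was active.

yes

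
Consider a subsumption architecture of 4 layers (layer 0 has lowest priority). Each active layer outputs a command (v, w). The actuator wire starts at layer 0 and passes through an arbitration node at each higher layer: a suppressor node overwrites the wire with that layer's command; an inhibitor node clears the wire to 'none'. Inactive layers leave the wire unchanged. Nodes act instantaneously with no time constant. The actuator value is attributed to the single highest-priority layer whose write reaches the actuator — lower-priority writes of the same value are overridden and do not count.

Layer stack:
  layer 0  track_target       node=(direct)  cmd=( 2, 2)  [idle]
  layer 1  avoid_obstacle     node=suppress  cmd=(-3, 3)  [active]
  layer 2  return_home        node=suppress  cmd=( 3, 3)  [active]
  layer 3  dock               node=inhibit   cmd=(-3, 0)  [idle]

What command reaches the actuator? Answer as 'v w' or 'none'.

3 3

L0 track_target: idle → wire = none
L1 avoid_obstacle: active, suppressor → wire = (-3, 3)
L2 return_home: active, suppressor → wire = (3, 3)
L3 dock: idle → wire stays (3, 3)
actuator = (3, 3)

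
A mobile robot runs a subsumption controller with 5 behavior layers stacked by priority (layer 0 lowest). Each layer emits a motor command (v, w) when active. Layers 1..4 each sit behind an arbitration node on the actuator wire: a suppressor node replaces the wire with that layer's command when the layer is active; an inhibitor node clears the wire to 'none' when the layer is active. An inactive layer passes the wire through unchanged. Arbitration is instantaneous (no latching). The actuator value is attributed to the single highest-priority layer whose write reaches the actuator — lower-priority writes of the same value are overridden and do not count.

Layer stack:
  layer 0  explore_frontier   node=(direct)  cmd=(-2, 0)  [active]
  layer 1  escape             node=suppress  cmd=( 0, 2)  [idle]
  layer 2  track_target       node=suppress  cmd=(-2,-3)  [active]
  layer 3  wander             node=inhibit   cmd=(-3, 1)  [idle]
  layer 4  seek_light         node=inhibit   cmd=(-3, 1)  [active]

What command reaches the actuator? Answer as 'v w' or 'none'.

none

[0] explore_frontier on; wire := (-2, 0)
[1] escape off; pass (-2, 0)
[2] track_target on (suppress); wire := (-2, -3)
[3] wander off; pass (-2, -3)
[4] seek_light on (inhibit); wire := none
output none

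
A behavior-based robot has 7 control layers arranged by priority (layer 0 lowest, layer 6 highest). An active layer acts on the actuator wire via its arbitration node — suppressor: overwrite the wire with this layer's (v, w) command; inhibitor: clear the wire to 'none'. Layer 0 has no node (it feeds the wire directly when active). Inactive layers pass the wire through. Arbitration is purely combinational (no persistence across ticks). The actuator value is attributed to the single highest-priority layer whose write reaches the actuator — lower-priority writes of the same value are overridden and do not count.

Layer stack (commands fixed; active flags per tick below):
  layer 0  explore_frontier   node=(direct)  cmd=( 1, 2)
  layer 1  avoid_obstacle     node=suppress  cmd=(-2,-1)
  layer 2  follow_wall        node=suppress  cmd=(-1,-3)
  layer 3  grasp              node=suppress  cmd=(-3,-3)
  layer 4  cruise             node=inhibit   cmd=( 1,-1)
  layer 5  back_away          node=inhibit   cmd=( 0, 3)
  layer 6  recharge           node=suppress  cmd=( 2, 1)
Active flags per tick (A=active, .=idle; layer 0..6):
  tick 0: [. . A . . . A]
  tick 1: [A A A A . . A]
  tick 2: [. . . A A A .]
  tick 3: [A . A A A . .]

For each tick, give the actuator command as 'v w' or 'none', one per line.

tick 0:
  L0 explore_frontier: idle → wire = none
  L1 avoid_obstacle: idle → wire stays none
  L2 follow_wall: active, suppressor → wire = (-1, -3)
  L3 grasp: idle → wire stays (-1, -3)
  L4 cruise: idle → wire stays (-1, -3)
  L5 back_away: idle → wire stays (-1, -3)
  L6 recharge: active, suppressor → wire = (2, 1)
  actuator = (2, 1)
tick 1:
  L0 explore_frontier: active, feeds wire = (1, 2)
  L1 avoid_obstacle: active, suppressor → wire = (-2, -1)
  L2 follow_wall: active, suppressor → wire = (-1, -3)
  L3 grasp: active, suppressor → wire = (-3, -3)
  L4 cruise: idle → wire stays (-3, -3)
  L5 back_away: idle → wire stays (-3, -3)
  L6 recharge: active, suppressor → wire = (2, 1)
  actuator = (2, 1)
tick 2:
  L0 explore_frontier: idle → wire = none
  L1 avoid_obstacle: idle → wire stays none
  L2 follow_wall: idle → wire stays none
  L3 grasp: active, suppressor → wire = (-3, -3)
  L4 cruise: active, inhibitor → wire = none
  L5 back_away: active, inhibitor → wire = none
  L6 recharge: idle → wire stays none
  actuator = none
tick 3:
  L0 explore_frontier: active, feeds wire = (1, 2)
  L1 avoid_obstacle: idle → wire stays (1, 2)
  L2 follow_wall: active, suppressor → wire = (-1, -3)
  L3 grasp: active, suppressor → wire = (-3, -3)
  L4 cruise: active, inhibitor → wire = none
  L5 back_away: idle → wire stays none
  L6 recharge: idle → wire stays none
  actuator = none

2 1
2 1
none
none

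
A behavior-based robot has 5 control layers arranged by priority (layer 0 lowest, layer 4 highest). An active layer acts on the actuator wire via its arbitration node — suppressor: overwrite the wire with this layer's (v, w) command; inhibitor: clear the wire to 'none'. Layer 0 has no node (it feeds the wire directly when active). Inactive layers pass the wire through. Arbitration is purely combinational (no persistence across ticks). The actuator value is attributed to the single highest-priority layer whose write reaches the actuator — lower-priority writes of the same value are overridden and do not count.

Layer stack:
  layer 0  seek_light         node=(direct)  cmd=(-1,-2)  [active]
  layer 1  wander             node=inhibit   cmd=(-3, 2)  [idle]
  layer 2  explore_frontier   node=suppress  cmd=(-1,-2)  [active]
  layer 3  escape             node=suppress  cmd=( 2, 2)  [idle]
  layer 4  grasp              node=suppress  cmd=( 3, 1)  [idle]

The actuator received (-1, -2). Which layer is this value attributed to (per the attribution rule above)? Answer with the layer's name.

[0] seek_light on; wire := (-1, -2)
[1] wander off; pass (-1, -2)
[2] explore_frontier on (suppress); wire := (-1, -2)
[3] escape off; pass (-1, -2)
[4] grasp off; pass (-1, -2)
output (-1, -2)
last writer: layer 2 = explore_frontier

explore_frontier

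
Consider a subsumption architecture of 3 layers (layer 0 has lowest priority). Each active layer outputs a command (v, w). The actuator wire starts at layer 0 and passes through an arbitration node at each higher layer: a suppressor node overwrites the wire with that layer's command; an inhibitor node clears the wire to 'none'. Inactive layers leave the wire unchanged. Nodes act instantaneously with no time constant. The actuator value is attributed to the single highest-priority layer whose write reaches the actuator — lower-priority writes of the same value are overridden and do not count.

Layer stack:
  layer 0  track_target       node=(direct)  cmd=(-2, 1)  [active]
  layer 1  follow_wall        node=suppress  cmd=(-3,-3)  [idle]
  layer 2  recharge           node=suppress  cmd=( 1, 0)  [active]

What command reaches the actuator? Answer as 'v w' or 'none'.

1 0

layer 0 (track_target) active — direct: (-2, 1)
layer 1 (follow_wall) idle — unchanged: (-2, 1)
layer 2 (recharge) active — suppresses: (1, 0)
→ actuator (1, 0)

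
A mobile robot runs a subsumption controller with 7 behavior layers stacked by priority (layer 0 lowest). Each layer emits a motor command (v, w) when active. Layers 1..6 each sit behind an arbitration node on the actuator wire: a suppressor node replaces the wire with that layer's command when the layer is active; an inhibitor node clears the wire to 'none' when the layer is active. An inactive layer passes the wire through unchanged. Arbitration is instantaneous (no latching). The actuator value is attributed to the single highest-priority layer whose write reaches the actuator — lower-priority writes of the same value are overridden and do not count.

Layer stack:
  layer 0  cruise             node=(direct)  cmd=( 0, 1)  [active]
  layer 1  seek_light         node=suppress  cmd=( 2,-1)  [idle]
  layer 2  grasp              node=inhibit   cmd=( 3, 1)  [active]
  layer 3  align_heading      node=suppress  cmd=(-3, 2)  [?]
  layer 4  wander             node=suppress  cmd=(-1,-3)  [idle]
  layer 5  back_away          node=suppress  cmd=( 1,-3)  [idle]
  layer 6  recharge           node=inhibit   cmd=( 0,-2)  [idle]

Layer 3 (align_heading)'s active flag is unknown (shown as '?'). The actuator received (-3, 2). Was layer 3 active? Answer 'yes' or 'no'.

yes

If layer 3 is active=yes:
  actuator would be (-3, 2)
If layer 3 is active=no:
  actuator would be none
Observed (-3, 2), so layer 3 was active.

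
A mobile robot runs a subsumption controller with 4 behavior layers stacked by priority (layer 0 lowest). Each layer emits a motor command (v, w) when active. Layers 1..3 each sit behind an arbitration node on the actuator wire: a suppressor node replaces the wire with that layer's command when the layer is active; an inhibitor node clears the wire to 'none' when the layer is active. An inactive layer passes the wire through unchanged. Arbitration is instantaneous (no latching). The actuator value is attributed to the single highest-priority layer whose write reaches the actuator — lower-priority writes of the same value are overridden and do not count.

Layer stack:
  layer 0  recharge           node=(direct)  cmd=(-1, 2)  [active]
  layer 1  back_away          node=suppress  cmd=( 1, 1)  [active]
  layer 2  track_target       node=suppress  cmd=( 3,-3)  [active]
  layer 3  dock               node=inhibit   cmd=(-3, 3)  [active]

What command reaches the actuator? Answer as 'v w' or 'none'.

[0] recharge on; wire := (-1, 2)
[1] back_away on (suppress); wire := (1, 1)
[2] track_target on (suppress); wire := (3, -3)
[3] dock on (inhibit); wire := none
output none

none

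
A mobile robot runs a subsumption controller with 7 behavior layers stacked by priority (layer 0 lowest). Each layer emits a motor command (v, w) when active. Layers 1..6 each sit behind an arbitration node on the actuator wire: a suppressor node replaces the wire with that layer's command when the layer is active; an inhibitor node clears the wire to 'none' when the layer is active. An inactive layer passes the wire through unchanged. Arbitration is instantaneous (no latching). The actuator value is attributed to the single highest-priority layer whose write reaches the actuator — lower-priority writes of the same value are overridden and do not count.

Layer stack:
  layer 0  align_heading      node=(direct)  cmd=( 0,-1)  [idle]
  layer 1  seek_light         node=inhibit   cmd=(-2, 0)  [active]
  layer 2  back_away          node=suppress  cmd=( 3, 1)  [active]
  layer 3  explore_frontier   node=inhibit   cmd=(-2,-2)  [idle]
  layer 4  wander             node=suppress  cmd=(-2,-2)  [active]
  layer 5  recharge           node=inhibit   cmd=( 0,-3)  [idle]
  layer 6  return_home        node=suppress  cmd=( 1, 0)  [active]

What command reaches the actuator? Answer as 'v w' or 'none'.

layer 0 (align_heading) idle — none
layer 1 (seek_light) active — inhibits: none
layer 2 (back_away) active — suppresses: (3, 1)
layer 3 (explore_frontier) idle — unchanged: (3, 1)
layer 4 (wander) active — suppresses: (-2, -2)
layer 5 (recharge) idle — unchanged: (-2, -2)
layer 6 (return_home) active — suppresses: (1, 0)
→ actuator (1, 0)

1 0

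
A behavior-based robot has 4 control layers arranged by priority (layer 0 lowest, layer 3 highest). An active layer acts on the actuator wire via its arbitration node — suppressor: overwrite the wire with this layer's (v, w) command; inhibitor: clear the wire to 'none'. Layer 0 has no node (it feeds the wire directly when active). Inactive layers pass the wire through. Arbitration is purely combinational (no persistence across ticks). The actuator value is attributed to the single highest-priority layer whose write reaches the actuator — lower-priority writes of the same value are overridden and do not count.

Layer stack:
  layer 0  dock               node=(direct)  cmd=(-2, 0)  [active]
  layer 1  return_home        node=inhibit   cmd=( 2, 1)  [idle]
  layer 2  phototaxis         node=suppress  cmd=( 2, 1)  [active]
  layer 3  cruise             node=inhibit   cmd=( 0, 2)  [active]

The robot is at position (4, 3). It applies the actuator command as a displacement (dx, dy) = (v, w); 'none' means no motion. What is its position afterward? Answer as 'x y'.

4 3

[0] dock on; wire := (-2, 0)
[1] return_home off; pass (-2, 0)
[2] phototaxis on (suppress); wire := (2, 1)
[3] cruise on (inhibit); wire := none
output none
position: (4, 3) + none = (4, 3)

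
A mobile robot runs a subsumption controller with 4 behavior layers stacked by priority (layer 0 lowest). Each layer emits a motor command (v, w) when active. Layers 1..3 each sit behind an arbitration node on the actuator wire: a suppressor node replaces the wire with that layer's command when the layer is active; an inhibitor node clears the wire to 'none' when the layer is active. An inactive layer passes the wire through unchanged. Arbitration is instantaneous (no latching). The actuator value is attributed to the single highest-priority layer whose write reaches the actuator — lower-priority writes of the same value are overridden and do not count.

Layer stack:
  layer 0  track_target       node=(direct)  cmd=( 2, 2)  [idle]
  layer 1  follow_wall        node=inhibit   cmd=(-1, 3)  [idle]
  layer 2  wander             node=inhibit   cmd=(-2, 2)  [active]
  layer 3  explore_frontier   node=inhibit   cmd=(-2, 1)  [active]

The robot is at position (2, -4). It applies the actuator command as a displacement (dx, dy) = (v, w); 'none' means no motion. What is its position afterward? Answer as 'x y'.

2 -4

L0 track_target: idle → wire = none
L1 follow_wall: idle → wire stays none
L2 wander: active, inhibitor → wire = none
L3 explore_frontier: active, inhibitor → wire = none
actuator = none
position: (2, -4) + none = (2, -4)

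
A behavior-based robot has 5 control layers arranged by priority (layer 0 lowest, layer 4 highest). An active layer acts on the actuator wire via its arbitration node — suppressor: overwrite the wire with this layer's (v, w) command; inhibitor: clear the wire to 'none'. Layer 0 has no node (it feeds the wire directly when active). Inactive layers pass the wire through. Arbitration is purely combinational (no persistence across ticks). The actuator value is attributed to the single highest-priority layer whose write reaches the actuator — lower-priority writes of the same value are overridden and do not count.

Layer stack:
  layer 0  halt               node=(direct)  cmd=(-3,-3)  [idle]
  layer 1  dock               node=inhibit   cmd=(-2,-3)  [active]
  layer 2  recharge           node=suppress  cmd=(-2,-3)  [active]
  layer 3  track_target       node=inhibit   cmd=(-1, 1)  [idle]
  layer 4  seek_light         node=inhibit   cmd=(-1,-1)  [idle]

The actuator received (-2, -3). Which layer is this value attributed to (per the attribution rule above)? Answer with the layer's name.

recharge

L0 halt: idle → wire = none
L1 dock: active, inhibitor → wire = none
L2 recharge: active, suppressor → wire = (-2, -3)
L3 track_target: idle → wire stays (-2, -3)
L4 seek_light: idle → wire stays (-2, -3)
actuator = (-2, -3)
last writer: layer 2 = recharge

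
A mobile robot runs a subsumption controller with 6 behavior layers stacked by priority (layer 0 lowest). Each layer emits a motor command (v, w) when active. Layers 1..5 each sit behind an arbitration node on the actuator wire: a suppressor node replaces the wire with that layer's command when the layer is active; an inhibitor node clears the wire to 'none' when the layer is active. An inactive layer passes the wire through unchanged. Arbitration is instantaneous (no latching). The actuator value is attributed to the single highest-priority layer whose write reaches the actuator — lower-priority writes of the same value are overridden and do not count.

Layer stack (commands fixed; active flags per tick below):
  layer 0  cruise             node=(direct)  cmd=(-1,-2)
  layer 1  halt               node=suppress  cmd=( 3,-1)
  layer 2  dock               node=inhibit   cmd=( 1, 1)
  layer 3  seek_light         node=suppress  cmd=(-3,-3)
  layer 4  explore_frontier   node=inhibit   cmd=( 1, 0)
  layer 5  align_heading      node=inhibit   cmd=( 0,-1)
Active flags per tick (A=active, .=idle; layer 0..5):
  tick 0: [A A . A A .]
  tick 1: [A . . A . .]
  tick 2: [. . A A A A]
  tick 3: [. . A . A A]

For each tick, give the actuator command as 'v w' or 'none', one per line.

none
-3 -3
none
none

tick 0:
  layer 0 (cruise) active — direct: (-1, -2)
  layer 1 (halt) active — suppresses: (3, -1)
  layer 2 (dock) idle — unchanged: (3, -1)
  layer 3 (seek_light) active — suppresses: (-3, -3)
  layer 4 (explore_frontier) active — inhibits: none
  layer 5 (align_heading) idle — unchanged: none
  → actuator none
tick 1:
  layer 0 (cruise) active — direct: (-1, -2)
  layer 1 (halt) idle — unchanged: (-1, -2)
  layer 2 (dock) idle — unchanged: (-1, -2)
  layer 3 (seek_light) active — suppresses: (-3, -3)
  layer 4 (explore_frontier) idle — unchanged: (-3, -3)
  layer 5 (align_heading) idle — unchanged: (-3, -3)
  → actuator (-3, -3)
tick 2:
  layer 0 (cruise) idle — none
  layer 1 (halt) idle — unchanged: none
  layer 2 (dock) active — inhibits: none
  layer 3 (seek_light) active — suppresses: (-3, -3)
  layer 4 (explore_frontier) active — inhibits: none
  layer 5 (align_heading) active — inhibits: none
  → actuator none
tick 3:
  layer 0 (cruise) idle — none
  layer 1 (halt) idle — unchanged: none
  layer 2 (dock) active — inhibits: none
  layer 3 (seek_light) idle — unchanged: none
  layer 4 (explore_frontier) active — inhibits: none
  layer 5 (align_heading) active — inhibits: none
  → actuator none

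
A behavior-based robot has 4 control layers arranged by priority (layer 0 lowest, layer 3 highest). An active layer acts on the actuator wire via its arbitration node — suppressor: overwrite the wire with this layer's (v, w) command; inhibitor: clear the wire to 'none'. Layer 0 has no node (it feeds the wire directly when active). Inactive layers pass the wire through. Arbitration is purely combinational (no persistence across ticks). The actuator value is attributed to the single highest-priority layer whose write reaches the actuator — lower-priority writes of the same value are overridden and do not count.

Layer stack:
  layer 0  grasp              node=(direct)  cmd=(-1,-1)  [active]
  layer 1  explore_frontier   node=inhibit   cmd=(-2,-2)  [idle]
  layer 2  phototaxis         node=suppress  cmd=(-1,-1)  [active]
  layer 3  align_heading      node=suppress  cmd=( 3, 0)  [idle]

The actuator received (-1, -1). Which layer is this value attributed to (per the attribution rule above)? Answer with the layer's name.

phototaxis

L0 grasp: active, feeds wire = (-1, -1)
L1 explore_frontier: idle → wire stays (-1, -1)
L2 phototaxis: active, suppressor → wire = (-1, -1)
L3 align_heading: idle → wire stays (-1, -1)
actuator = (-1, -1)
last writer: layer 2 = phototaxis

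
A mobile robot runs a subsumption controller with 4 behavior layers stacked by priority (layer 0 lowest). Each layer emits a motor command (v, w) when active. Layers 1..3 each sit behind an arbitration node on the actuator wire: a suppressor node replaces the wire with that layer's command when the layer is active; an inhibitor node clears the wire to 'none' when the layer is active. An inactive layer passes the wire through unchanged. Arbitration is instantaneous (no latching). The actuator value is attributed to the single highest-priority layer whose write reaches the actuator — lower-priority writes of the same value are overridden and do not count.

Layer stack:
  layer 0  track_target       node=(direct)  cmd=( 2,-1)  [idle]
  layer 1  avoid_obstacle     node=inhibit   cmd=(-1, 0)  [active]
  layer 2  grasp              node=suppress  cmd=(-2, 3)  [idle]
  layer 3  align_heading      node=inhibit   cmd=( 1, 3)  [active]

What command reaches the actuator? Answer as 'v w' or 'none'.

none

L0 track_target: idle → wire = none
L1 avoid_obstacle: active, inhibitor → wire = none
L2 grasp: idle → wire stays none
L3 align_heading: active, inhibitor → wire = none
actuator = none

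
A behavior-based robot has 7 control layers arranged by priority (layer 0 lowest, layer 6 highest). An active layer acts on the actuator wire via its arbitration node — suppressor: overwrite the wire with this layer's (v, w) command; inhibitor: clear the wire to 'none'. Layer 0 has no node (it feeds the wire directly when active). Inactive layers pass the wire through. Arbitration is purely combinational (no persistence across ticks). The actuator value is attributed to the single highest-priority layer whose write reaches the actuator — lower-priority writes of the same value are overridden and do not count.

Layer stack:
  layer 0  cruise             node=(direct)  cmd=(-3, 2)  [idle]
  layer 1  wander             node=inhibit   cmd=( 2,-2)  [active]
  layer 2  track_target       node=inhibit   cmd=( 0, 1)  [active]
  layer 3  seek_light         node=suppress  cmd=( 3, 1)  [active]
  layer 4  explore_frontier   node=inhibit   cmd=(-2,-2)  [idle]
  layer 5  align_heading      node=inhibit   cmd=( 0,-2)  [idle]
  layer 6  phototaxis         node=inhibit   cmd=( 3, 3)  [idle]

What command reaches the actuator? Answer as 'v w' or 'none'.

3 1

L0 cruise: idle → wire = none
L1 wander: active, inhibitor → wire = none
L2 track_target: active, inhibitor → wire = none
L3 seek_light: active, suppressor → wire = (3, 1)
L4 explore_frontier: idle → wire stays (3, 1)
L5 align_heading: idle → wire stays (3, 1)
L6 phototaxis: idle → wire stays (3, 1)
actuator = (3, 1)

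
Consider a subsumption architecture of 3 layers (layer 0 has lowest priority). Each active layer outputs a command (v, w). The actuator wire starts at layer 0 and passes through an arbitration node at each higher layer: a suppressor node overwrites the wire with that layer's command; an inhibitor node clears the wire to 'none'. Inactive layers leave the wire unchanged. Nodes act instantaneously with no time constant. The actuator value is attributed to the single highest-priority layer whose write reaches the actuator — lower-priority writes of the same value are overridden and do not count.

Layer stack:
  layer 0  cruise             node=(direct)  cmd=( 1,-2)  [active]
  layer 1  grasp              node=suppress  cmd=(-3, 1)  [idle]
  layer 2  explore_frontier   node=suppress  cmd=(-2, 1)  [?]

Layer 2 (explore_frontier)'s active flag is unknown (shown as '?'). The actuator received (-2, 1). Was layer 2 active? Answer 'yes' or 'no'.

If layer 2 is active=yes:
  actuator would be (-2, 1)
If layer 2 is active=no:
  actuator would be (1, -2)
Observed (-2, 1), so layer 2 was active.

yes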